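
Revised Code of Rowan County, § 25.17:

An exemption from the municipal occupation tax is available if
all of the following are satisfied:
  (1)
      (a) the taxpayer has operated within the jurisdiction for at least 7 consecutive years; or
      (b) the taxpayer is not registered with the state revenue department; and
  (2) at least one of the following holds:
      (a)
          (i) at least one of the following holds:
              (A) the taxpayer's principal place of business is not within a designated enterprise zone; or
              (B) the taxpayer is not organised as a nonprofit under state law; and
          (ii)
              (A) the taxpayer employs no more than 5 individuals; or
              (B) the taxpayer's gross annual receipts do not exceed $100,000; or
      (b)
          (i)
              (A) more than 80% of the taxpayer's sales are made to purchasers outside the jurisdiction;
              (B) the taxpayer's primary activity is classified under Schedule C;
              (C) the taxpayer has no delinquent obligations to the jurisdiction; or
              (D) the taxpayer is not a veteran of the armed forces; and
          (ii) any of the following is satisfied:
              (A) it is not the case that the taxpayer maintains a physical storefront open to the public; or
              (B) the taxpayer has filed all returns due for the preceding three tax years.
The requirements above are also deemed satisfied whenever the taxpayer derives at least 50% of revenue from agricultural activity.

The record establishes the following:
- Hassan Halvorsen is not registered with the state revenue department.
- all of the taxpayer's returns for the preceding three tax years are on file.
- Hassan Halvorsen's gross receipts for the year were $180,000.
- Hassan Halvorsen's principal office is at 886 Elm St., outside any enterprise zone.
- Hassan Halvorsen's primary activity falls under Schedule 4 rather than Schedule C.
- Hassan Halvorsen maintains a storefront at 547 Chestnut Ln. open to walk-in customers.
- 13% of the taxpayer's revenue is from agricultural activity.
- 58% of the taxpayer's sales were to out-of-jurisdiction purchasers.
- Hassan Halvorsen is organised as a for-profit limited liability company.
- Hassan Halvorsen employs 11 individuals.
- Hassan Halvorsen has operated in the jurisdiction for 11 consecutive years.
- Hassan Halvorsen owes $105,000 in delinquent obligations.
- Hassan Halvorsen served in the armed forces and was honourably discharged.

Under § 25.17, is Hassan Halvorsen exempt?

(a) ≥ 7 yrs in jurisdiction — satisfied.
(b) not (state-registered) — met.
(1): T OR T → true.
(A) not (in enterprise zone) — holds.
(B) not (nonprofit) — met.
(i) = T OR T = true.
(A) ≤ 5 employees — fails.
(B) receipts ≤ $100,000 — not met.
(ii): F OR F → false.
(a): T AND F → false.
(A) >80% out-of-jur. sales — fails.
(B) Schedule C activity — not met.
(C) no delinquency — fails.
(D) not (veteran) — fails.
(i) = F OR F OR F OR F = false.
(A) not (has storefront) — not satisfied.
(B) returns current — satisfied.
(ii) = F OR T = true.
(b) = F AND T = false.
(2) = F OR F = false.
Overall = T AND F = false.
Exception (≥50% agricultural) — not satisfied.
Result: main false OR exception false → false.

No — not exempt.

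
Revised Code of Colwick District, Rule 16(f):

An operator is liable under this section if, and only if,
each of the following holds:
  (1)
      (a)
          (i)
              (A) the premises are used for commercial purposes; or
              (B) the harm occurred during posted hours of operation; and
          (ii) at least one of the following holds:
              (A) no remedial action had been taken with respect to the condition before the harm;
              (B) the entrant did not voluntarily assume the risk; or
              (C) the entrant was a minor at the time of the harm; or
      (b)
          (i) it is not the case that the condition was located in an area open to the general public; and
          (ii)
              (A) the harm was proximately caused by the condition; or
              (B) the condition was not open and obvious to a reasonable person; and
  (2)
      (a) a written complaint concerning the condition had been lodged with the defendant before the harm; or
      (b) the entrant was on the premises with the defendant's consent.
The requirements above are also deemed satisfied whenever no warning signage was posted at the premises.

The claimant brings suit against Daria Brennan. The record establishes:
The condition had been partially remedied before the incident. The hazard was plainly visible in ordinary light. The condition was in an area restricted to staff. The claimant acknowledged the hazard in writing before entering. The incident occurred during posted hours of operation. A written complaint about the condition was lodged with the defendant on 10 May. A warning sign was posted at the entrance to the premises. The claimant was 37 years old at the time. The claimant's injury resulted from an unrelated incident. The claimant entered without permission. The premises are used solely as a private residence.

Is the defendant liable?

(A) commercial use — not satisfied.
(B) during posted hours — met.
So (i) is satisfied (F OR T).
(A) no remedial action — fails.
(B) no assumed risk — not met.
(C) entrant a minor — not satisfied.
(ii): F OR F OR F → false.
(a) = T AND F = false.
(i) not (public area) — satisfied.
(A) proximate cause — not satisfied.
(B) not open/obvious — not satisfied.
(ii) = F OR F = false.
(b): T AND F → false.
(1): F OR F → false.
(a) complaint lodged — holds.
(b) consent to enter — not met.
(2): T OR F → true.
Overall: F AND T → false.
Exception (no signage posted) — not satisfied.
Result: main false OR exception false → false.

No — not liable.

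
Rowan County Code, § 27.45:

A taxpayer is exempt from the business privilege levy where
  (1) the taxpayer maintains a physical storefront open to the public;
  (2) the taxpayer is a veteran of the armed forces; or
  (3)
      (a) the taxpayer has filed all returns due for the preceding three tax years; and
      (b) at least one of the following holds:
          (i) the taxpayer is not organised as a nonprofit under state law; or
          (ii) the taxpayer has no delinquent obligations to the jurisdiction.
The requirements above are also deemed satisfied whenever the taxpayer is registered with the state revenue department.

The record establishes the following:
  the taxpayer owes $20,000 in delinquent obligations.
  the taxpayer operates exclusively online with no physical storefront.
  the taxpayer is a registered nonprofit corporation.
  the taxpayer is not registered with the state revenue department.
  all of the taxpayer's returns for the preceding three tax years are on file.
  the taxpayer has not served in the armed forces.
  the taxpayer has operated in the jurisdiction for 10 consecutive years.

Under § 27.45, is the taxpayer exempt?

(1) has storefront — not satisfied.
(2) veteran — not satisfied.
(a) returns current — met.
(i) not (nonprofit) — not satisfied.
(ii) no delinquency — fails.
(b): F OR F → false.
(3): T AND F → false.
Overall = F OR F OR F = false.
Exception (state-registered) — not satisfied.
Result: main false OR exception false → false.

No — not exempt.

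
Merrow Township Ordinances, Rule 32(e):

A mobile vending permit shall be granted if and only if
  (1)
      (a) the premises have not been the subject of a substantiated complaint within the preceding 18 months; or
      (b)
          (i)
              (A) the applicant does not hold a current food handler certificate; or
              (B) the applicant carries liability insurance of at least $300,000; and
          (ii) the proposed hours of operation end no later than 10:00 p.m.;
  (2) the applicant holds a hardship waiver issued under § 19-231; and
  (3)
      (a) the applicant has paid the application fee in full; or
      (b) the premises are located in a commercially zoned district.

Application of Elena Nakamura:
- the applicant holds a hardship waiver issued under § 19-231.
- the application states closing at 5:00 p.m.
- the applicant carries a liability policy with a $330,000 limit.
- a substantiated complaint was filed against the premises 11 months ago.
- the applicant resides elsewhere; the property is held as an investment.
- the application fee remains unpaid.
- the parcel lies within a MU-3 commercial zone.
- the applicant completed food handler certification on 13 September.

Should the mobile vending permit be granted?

Yes — granted.

(a) no complaint in 18 mo. — not met.
(A) not (food handler cert.) — fails.
(B) insurance ≥ $300,000 — satisfied.
(i): F OR T → true.
(ii) closes by 10 p.m. — holds.
(b) = T AND T = true.
(1): F OR T → true.
(2) hardship waiver — satisfied.
(a) fee paid — not satisfied.
(b) commercially zoned — holds.
(3): F OR T → true.
Overall = T AND T AND T = true.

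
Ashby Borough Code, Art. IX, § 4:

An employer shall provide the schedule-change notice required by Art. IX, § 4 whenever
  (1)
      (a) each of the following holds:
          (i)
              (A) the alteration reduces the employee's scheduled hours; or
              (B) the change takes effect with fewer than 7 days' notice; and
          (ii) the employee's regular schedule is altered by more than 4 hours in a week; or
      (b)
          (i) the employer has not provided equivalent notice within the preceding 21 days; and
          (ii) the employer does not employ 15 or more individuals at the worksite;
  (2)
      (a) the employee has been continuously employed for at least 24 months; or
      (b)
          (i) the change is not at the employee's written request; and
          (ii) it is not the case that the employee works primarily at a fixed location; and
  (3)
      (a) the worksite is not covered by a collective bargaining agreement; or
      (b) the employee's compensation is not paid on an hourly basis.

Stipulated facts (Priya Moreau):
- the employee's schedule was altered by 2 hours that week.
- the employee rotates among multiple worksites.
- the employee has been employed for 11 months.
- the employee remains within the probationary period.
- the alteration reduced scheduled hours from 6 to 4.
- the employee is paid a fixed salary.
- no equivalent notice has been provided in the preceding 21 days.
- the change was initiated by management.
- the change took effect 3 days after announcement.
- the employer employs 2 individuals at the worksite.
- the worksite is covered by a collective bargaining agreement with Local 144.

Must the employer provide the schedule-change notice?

(A) hours reduced — holds.
(B) < 7 days' notice — satisfied.
So (i) is satisfied (T OR T).
(ii) schedule shift > 4h — fails.
(a) = T AND F = false.
(i) no recent notice — holds.
(ii) not (≥ 15 at site) — met.
(b) = T AND T = true.
So (1) is satisfied (F OR T).
(a) tenure ≥ 24 mo. — fails.
(i) not employee-requested — satisfied.
(ii) not (fixed location) — satisfied.
(b): T AND T → true.
(2): F OR T → true.
(a) no CBA — not met.
(b) not (hourly-paid) — met.
So (3) is satisfied (F OR T).
So Overall is satisfied (T AND T AND T).

Yes — required.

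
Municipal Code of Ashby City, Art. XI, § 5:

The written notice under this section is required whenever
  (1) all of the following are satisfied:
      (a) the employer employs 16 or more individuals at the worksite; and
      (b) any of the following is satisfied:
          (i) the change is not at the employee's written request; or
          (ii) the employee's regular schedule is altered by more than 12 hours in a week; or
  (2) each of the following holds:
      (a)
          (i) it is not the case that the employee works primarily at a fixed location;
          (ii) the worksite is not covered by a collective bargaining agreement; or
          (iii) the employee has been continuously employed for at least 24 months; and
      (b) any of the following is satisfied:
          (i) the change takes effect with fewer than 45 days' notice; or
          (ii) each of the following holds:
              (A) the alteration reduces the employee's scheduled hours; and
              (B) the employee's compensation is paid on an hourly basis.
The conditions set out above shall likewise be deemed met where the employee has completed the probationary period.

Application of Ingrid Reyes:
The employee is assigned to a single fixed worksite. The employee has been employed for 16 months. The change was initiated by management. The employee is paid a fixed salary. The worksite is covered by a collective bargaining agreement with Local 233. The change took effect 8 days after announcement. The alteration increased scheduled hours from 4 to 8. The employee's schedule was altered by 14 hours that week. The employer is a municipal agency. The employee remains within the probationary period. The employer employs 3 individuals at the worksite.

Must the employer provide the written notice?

(a) ≥ 16 at site — not satisfied.
(i) not employee-requested — satisfied.
(ii) schedule shift > 12h — met.
(b) = T OR T = true.
(1): F AND T → false.
(i) not (fixed location) — not satisfied.
(ii) no CBA — not met.
(iii) tenure ≥ 24 mo. — not met.
(a) = F OR F OR F = false.
(i) < 45 days' notice — holds.
(A) hours reduced — not satisfied.
(B) hourly-paid — not met.
(ii): F AND F → false.
(b): T OR F → true.
So (2) is not satisfied (F AND T).
So Overall is not satisfied (F OR F).
Exception (past probation) — not satisfied.
Result: main false OR exception false → false.

No — not required.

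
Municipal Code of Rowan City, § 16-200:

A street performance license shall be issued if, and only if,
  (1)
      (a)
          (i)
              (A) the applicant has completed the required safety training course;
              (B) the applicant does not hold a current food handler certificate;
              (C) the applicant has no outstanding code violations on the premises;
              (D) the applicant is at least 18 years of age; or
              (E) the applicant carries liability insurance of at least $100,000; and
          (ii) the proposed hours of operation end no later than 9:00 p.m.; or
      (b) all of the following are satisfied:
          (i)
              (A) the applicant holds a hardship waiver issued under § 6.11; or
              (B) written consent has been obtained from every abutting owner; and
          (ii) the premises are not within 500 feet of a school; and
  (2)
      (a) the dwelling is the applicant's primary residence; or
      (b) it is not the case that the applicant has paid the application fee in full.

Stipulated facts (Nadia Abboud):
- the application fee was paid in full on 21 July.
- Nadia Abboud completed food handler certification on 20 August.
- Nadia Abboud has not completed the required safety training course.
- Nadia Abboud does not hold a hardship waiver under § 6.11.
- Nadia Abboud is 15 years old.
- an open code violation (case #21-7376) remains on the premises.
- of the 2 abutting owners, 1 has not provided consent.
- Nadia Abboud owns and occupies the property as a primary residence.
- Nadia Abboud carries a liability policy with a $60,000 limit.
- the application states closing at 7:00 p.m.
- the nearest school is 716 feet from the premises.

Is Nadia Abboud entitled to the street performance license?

No — denied.

(A) safety training — not met.
(B) not (food handler cert.) — not satisfied.
(C) no code violations — not satisfied.
(D) age ≥ 18 — not satisfied.
(E) insurance ≥ $100,000 — not satisfied.
So (i) is not satisfied (F OR F OR F OR F OR F).
(ii) closes by 9 p.m. — satisfied.
So (a) is not satisfied (F AND T).
(A) hardship waiver — fails.
(B) all abutters consent — not satisfied.
So (i) is not satisfied (F OR F).
(ii) ≥500 ft from school — holds.
(b): F AND T → false.
So (1) is not satisfied (F OR F).
(a) primary residence — met.
(b) not (fee paid) — not met.
(2) = T OR F = true.
So Overall is not satisfied (F AND T).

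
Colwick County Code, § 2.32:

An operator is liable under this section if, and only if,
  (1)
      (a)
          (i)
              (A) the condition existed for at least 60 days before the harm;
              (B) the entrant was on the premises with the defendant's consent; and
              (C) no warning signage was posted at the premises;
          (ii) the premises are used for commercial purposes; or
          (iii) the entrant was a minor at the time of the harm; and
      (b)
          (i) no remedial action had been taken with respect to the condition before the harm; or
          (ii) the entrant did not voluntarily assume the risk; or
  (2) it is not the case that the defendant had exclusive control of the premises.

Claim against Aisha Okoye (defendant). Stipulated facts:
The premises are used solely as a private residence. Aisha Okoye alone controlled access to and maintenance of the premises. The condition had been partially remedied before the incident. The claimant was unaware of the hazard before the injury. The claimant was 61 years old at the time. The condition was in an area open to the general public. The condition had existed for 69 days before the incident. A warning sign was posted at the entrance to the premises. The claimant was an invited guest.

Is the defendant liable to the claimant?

(A) condition ≥60 days old — satisfied.
(B) consent to enter — satisfied.
(C) no signage posted — fails.
So (i) is not satisfied (T AND T AND F).
(ii) commercial use — fails.
(iii) entrant a minor — not satisfied.
(a) = F OR F OR F = false.
(i) no remedial action — not met.
(ii) no assumed risk — satisfied.
(b) = F OR T = true.
(1) = F AND T = false.
(2) not (exclusive control) — not satisfied.
So Overall is not satisfied (F OR F).

No — not liable.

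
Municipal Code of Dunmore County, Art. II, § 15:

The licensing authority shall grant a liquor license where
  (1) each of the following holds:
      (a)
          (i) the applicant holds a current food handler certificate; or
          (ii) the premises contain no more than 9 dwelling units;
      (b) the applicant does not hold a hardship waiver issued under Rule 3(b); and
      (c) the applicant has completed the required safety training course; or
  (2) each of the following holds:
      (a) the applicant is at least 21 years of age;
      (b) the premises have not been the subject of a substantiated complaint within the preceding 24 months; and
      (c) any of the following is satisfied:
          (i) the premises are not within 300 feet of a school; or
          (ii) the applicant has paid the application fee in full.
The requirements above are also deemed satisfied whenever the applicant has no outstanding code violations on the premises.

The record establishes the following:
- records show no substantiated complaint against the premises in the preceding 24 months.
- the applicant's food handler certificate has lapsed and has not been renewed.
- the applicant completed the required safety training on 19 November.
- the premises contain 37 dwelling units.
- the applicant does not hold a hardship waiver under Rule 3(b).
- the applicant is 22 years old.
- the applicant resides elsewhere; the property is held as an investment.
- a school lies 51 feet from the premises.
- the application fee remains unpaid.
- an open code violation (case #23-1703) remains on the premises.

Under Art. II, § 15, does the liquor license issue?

No — denied.

(i) food handler cert. — not met.
(ii) ≤ 9 units — fails.
So (a) is not satisfied (F OR F).
(b) not (hardship waiver) — met.
(c) safety training — holds.
(1): F AND T AND T → false.
(a) age ≥ 21 — met.
(b) no complaint in 24 mo. — satisfied.
(i) ≥300 ft from school — fails.
(ii) fee paid — not met.
So (c) is not satisfied (F OR F).
So (2) is not satisfied (T AND T AND F).
Overall = F OR F = false.
Exception (no code violations) — not satisfied.
Result: main false OR exception false → false.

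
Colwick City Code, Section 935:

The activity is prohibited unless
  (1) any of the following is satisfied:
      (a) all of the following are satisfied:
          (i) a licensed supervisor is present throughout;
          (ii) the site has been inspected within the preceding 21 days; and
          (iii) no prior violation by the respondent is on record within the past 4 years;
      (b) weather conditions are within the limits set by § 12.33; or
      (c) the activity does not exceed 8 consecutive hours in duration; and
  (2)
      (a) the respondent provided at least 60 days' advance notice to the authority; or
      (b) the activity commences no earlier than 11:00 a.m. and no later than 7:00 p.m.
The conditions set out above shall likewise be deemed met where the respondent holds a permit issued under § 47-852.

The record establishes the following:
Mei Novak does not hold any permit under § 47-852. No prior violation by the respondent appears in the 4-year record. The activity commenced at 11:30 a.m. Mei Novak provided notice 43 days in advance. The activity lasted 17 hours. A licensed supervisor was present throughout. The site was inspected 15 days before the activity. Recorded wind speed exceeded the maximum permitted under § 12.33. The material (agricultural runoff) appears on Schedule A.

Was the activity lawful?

(i) supervisor present — satisfied.
(ii) site inspected — met.
(iii) no prior violation — holds.
So (a) is satisfied (T AND T AND T).
(b) weather ok — not satisfied.
(c) ≤ 8 hrs duration — not satisfied.
So (1) is satisfied (T OR F OR F).
(a) ≥60 days' notice — not satisfied.
(b) start within hours — satisfied.
So (2) is satisfied (F OR T).
So Overall is satisfied (T AND T).
Exception (holds permit) — not satisfied.
Result: main true OR exception false → true.

Yes — lawful.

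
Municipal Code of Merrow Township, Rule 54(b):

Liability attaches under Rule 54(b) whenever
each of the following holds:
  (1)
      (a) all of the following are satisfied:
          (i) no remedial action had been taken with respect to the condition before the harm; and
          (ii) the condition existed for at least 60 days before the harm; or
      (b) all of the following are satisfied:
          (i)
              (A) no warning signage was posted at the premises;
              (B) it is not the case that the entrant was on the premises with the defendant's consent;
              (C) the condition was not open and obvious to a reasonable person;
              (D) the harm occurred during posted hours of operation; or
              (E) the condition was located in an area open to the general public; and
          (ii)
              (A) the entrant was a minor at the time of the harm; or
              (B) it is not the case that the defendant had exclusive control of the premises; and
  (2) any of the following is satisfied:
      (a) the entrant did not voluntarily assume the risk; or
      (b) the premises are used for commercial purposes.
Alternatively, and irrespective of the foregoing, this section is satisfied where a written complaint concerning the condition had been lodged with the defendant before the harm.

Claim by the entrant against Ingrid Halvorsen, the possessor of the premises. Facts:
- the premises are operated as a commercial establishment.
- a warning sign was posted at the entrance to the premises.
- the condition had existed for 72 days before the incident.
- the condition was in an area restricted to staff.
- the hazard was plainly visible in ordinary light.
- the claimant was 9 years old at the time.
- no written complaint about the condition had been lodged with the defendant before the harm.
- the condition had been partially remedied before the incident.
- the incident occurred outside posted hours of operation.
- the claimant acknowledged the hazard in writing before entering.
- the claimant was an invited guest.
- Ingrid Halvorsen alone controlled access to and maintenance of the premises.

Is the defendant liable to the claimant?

No — not liable.

(i) no remedial action — fails.
(ii) condition ≥60 days old — satisfied.
(a) = F AND T = false.
(A) no signage posted — not satisfied.
(B) not (consent to enter) — not met.
(C) not open/obvious — not satisfied.
(D) during posted hours — fails.
(E) public area — not met.
(i) = F OR F OR F OR F OR F = false.
(A) entrant a minor — met.
(B) not (exclusive control) — not met.
So (ii) is satisfied (T OR F).
So (b) is not satisfied (F AND T).
(1) = F OR F = false.
(a) no assumed risk — fails.
(b) commercial use — met.
(2) = F OR T = true.
So Overall is not satisfied (F AND T).
Exception (complaint lodged) — not satisfied.
Result: main false OR exception false → false.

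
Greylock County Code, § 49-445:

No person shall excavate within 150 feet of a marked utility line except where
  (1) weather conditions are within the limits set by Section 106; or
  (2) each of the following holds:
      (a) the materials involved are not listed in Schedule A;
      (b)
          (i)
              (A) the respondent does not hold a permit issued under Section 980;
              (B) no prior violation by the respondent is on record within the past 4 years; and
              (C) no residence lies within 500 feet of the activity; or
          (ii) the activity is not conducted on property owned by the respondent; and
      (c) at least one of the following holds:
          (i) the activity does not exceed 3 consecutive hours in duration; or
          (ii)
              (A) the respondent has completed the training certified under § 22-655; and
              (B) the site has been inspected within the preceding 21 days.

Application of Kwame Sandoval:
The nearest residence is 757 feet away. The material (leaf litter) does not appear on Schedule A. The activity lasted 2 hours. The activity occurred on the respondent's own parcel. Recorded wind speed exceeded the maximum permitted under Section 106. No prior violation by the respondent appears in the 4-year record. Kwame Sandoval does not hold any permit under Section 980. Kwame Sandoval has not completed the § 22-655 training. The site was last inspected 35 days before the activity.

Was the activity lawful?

Yes — lawful.

(1) weather ok — fails.
(a) not (Schedule A material) — satisfied.
(A) not (holds permit) — holds.
(B) no prior violation — met.
(C) no residence in 500 ft — holds.
So (i) is satisfied (T AND T AND T).
(ii) not (own property) — fails.
(b) = T OR F = true.
(i) ≤ 3 hrs duration — met.
(A) training certified — not met.
(B) site inspected — not met.
(ii) = F AND F = false.
(c) = T OR F = true.
So (2) is satisfied (T AND T AND T).
So Overall is satisfied (F OR T).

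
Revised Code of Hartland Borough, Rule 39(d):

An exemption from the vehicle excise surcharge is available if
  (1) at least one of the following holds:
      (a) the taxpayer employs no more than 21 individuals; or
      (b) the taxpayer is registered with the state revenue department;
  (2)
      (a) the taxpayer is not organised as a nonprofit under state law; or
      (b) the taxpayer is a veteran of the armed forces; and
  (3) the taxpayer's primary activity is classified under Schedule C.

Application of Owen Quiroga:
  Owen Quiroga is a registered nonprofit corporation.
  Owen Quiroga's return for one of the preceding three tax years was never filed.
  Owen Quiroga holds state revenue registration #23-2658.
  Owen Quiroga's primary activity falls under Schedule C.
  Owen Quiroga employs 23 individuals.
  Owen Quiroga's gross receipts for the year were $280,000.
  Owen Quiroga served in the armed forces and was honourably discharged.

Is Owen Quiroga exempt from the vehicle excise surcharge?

Yes — exempt.

(a) ≤ 21 employees — not satisfied.
(b) state-registered — met.
So (1) is satisfied (F OR T).
(a) not (nonprofit) — not satisfied.
(b) veteran — met.
So (2) is satisfied (F OR T).
(3) Schedule C activity — satisfied.
Overall = T AND T AND T = true.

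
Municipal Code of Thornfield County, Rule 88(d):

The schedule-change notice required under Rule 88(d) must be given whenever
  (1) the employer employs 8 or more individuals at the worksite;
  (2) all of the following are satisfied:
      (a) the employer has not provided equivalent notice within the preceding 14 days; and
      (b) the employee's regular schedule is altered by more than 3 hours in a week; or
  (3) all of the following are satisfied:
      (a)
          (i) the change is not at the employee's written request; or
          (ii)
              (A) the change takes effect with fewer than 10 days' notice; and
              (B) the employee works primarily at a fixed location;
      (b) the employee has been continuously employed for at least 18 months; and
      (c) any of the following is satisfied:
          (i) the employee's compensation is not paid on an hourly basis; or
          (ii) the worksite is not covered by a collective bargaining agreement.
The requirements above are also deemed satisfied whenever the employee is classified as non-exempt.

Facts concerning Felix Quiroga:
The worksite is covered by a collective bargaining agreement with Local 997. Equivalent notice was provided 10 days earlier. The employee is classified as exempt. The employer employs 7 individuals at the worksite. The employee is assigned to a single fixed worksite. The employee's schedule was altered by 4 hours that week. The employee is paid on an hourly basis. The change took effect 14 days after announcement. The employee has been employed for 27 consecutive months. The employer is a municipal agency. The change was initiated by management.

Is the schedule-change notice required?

(1) ≥ 8 at site — not satisfied.
(a) no recent notice — not satisfied.
(b) schedule shift > 3h — satisfied.
(2) = F AND T = false.
(i) not employee-requested — holds.
(A) < 10 days' notice — not satisfied.
(B) fixed location — satisfied.
(ii): F AND T → false.
(a): T OR F → true.
(b) tenure ≥ 18 mo. — satisfied.
(i) not (hourly-paid) — not satisfied.
(ii) no CBA — not satisfied.
(c) = F OR F = false.
(3): T AND T AND F → false.
Overall = F OR F OR F = false.
Exception (non-exempt) — not satisfied.
Result: main false OR exception false → false.

No — not required.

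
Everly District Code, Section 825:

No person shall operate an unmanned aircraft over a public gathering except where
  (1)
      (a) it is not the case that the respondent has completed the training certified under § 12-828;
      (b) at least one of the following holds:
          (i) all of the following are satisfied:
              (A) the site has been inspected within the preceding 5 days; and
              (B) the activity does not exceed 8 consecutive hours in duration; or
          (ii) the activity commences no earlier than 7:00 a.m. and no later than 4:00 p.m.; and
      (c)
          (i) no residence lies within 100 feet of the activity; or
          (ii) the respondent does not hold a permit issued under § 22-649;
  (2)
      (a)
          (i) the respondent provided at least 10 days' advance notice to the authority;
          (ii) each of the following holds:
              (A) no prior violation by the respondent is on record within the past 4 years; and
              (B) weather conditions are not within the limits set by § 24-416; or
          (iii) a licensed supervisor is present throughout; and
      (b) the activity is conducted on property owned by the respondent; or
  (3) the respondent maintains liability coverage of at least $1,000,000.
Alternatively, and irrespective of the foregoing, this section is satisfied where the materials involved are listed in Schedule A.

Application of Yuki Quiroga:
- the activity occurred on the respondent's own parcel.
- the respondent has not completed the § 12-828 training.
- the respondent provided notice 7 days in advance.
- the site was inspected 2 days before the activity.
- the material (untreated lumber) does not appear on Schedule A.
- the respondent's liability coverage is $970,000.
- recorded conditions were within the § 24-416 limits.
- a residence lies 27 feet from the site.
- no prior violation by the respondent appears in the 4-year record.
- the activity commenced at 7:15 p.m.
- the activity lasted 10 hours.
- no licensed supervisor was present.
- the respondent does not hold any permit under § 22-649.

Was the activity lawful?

No — unlawful.

(a) not (training certified) — holds.
(A) site inspected — met.
(B) ≤ 8 hrs duration — fails.
So (i) is not satisfied (T AND F).
(ii) start within hours — fails.
(b): F OR F → false.
(i) no residence in 100 ft — fails.
(ii) not (holds permit) — met.
(c): F OR T → true.
(1) = T AND F AND T = false.
(i) ≥10 days' notice — not met.
(A) no prior violation — holds.
(B) not (weather ok) — not satisfied.
(ii) = T AND F = false.
(iii) supervisor present — not met.
(a): F OR F OR F → false.
(b) own property — met.
(2) = F AND T = false.
(3) coverage ≥ $1,000,000 — not met.
Overall = F OR F OR F = false.
Exception (Schedule A material) — not satisfied.
Result: main false OR exception false → false.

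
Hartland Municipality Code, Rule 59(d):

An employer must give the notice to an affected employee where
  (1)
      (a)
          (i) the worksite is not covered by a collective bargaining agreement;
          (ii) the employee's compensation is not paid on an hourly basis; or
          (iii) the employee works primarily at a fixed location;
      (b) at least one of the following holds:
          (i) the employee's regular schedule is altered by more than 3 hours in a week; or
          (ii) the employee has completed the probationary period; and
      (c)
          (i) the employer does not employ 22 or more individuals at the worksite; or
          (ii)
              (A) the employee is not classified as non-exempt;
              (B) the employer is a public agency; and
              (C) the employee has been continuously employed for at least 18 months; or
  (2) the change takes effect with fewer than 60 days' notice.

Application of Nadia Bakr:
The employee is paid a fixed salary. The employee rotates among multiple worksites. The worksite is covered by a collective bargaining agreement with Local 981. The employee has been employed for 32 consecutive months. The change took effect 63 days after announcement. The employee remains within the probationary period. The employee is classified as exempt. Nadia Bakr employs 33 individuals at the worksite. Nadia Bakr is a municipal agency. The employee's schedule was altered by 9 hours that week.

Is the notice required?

Yes — required.

(i) no CBA — fails.
(ii) not (hourly-paid) — satisfied.
(iii) fixed location — fails.
(a) = F OR T OR F = true.
(i) schedule shift > 3h — met.
(ii) past probation — not met.
So (b) is satisfied (T OR F).
(i) not (≥ 22 at site) — not satisfied.
(A) not (non-exempt) — met.
(B) public agency — holds.
(C) tenure ≥ 18 mo. — holds.
So (ii) is satisfied (T AND T AND T).
(c): F OR T → true.
So (1) is satisfied (T AND T AND T).
(2) < 60 days' notice — not met.
Overall: T OR F → true.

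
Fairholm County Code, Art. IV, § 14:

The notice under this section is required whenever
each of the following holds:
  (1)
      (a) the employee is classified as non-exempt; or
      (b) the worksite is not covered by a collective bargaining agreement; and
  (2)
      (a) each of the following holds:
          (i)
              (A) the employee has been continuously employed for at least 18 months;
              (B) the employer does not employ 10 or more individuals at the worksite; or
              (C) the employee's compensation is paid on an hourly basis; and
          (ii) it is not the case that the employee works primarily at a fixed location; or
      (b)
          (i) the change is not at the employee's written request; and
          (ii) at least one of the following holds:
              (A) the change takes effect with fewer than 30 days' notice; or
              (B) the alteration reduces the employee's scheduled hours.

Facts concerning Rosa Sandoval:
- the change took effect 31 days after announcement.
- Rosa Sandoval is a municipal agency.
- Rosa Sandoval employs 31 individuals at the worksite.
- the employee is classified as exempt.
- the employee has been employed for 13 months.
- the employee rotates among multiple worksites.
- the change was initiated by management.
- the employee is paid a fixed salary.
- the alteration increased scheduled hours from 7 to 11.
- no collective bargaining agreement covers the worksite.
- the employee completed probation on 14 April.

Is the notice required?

No — not required.

(a) non-exempt — not met.
(b) no CBA — met.
(1) = F OR T = true.
(A) tenure ≥ 18 mo. — not satisfied.
(B) not (≥ 10 at site) — not satisfied.
(C) hourly-paid — not satisfied.
So (i) is not satisfied (F OR F OR F).
(ii) not (fixed location) — holds.
(a): F AND T → false.
(i) not employee-requested — met.
(A) < 30 days' notice — not satisfied.
(B) hours reduced — not satisfied.
(ii) = F OR F = false.
(b) = T AND F = false.
So (2) is not satisfied (F OR F).
Overall: T AND F → false.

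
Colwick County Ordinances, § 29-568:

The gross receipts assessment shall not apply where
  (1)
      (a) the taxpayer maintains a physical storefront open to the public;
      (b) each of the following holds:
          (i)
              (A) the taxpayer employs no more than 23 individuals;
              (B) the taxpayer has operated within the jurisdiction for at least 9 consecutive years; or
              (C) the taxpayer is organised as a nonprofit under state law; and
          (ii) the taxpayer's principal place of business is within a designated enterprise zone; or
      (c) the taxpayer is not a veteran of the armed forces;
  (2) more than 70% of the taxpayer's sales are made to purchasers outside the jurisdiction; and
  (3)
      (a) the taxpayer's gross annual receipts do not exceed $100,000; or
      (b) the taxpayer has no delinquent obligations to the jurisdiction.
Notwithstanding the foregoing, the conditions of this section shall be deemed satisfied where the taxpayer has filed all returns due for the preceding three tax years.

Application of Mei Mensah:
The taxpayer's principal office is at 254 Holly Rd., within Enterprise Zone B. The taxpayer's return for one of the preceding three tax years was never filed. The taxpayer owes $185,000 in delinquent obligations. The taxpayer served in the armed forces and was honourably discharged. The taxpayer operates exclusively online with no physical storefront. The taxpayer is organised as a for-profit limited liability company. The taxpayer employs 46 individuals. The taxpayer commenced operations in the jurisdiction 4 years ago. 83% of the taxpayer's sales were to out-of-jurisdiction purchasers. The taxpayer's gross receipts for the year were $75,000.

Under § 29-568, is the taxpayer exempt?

(a) has storefront — not met.
(A) ≤ 23 employees — not met.
(B) ≥ 9 yrs in jurisdiction — not met.
(C) nonprofit — fails.
(i) = F OR F OR F = false.
(ii) in enterprise zone — met.
So (b) is not satisfied (F AND T).
(c) not (veteran) — not met.
(1): F OR F OR F → false.
(2) >70% out-of-jur. sales — satisfied.
(a) receipts ≤ $100,000 — holds.
(b) no delinquency — not met.
So (3) is satisfied (T OR F).
So Overall is not satisfied (F AND T AND T).
Exception (returns current) — not satisfied.
Result: main false OR exception false → false.

No — not exempt.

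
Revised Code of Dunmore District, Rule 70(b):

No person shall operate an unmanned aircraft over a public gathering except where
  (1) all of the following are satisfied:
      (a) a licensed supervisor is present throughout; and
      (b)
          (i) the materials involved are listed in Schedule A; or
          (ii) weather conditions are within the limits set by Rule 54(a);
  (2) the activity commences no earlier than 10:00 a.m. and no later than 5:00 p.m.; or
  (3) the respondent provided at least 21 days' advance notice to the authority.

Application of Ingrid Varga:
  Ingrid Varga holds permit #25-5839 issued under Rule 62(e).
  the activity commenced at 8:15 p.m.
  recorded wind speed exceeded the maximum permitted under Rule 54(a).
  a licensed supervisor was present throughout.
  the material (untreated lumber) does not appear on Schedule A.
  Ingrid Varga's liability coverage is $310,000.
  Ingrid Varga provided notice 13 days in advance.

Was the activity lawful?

No — unlawful.

(a) supervisor present — holds.
(i) Schedule A material — not satisfied.
(ii) weather ok — not met.
(b): F OR F → false.
(1) = T AND F = false.
(2) start within hours — not met.
(3) ≥21 days' notice — not satisfied.
Overall: F OR F OR F → false.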